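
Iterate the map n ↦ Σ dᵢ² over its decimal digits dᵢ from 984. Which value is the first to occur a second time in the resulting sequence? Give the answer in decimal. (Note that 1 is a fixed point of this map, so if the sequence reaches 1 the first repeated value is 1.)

58

984 → 9² + 8² + 4² = 161
161 → 1² + 6² + 1² = 38
38 → 3² + 8² = 73
73 → 7² + 3² = 58
58 → 5² + 8² = 89
89 → 8² + 9² = 145
145 → 1² + 4² + 5² = 42
42 → 4² + 2² = 20
20 → 2² + 0² = 4
4 → 4² = 16
16 → 1² + 6² = 37
37 → 3² + 7² = 58  — 58 already appeared earlier.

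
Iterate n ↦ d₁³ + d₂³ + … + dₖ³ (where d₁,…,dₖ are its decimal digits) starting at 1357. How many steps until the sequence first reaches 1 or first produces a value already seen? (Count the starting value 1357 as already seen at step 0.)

1357 → 496
496 → 1009
1009 → 730
730 → 370
370 → 370  — 370 repeats.
That took 5 steps.

5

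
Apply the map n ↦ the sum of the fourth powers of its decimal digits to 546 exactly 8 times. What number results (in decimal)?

7939

546 → 5⁴ + 4⁴ + 6⁴ = 625 + 256 + 1296 = 2177
2177 → 2⁴ + 1⁴ + 7⁴ + 7⁴ = 16 + 1 + 2401 + 2401 = 4819
4819 → 4⁴ + 8⁴ + 1⁴ + 9⁴ = 256 + 4096 + 1 + 6561 = 10914
10914 → 1⁴ + 0⁴ + 9⁴ + 1⁴ + 4⁴ = 1 + 0 + 6561 + 1 + 256 = 6819
6819 → 6⁴ + 8⁴ + 1⁴ + 9⁴ = 1296 + 4096 + 1 + 6561 = 11954
11954 → 1⁴ + 1⁴ + 9⁴ + 5⁴ + 4⁴ = 1 + 1 + 6561 + 625 + 256 = 7444
7444 → 7⁴ + 4⁴ + 4⁴ + 4⁴ = 2401 + 256 + 256 + 256 = 3169
3169 → 3⁴ + 1⁴ + 6⁴ + 9⁴ = 81 + 1 + 1296 + 6561 = 7939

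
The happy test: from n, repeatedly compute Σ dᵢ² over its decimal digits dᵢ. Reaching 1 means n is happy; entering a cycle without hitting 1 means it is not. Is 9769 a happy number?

9769 → 247
247 → 69
69 → 117
117 → 51
51 → 26
26 → 40
40 → 16
16 → 37
37 → 58
58 → 89
89 → 145
145 → 42
42 → 20
20 → 4
4 → 16  — 16 already seen; the sequence cycles without reaching 1.

not happy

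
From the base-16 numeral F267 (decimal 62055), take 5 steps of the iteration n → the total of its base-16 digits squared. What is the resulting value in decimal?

62055 = (15,2,6,7)_16 → 314
314 = (1,3,10)_16 → 110
110 = (6,14)_16 → 232
232 = (14,8)_16 → 260
260 = (1,0,4)_16 → 17

17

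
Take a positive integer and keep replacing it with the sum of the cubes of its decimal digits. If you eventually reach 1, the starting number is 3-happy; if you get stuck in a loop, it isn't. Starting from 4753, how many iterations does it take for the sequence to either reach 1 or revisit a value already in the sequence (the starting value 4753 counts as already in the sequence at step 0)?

4753 → 4³ + 7³ + 5³ + 3³ = 559
559 → 5³ + 5³ + 9³ = 979
979 → 9³ + 7³ + 9³ = 1801
1801 → 1³ + 8³ + 0³ + 1³ = 514
514 → 5³ + 1³ + 4³ = 190
190 → 1³ + 9³ + 0³ = 730
730 → 7³ + 3³ + 0³ = 370
370 → 3³ + 7³ + 0³ = 370  — 370 repeats.
That took 8 steps.

8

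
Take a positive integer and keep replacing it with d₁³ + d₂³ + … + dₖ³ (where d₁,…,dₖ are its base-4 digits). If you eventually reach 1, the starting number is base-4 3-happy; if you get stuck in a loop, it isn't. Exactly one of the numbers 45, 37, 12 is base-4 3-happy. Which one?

45: 45 → 36 → 9 → 9  — repeats 9 (not base-4 3-happy)
37: 37 → 10 → 16 → 1  — reaches 1 (base-4 3-happy)
12: 12 → 27 → 36 → 9 → 9  — repeats 9 (not base-4 3-happy)

37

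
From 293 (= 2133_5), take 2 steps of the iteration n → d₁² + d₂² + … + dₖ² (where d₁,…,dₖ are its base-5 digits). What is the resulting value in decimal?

25

293 = (2,1,3,3)_5 → 2² + 1² + 3² + 3² = 23
23 = (4,3)_5 → 4² + 3² = 25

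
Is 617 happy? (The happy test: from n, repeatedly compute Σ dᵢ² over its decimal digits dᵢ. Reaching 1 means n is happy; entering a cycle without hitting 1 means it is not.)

617 → 6² + 1² + 7² = 86
86 → 8² + 6² = 100
100 → 1² + 0² + 0² = 1  — reached 1.

happy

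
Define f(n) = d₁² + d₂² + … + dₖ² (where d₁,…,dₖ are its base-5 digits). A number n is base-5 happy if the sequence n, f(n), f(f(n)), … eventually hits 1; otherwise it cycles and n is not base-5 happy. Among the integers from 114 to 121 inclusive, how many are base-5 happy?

114: 114 → 36 → 6 → 2 → 4 → 16 → 10 → 4  (repeats 4)
115: 115 → 25 → 1  (reaches 1)
116: 116 → 26 → 2 → 4 → 16 → 10 → 4  (repeats 4)
117: 117 → 29 → 17 → 13 → 13  (repeats 13)
118: 118 → 34 → 18 → 18  (repeats 18)
119: 119 → 41 → 11 → 5 → 1  (reaches 1)
120: 120 → 32 → 6 → 2 → 4 → 16 → 10 → 4  (repeats 4)
121: 121 → 33 → 11 → 5 → 1  (reaches 1)
base-5 happy: 115, 119, 121

3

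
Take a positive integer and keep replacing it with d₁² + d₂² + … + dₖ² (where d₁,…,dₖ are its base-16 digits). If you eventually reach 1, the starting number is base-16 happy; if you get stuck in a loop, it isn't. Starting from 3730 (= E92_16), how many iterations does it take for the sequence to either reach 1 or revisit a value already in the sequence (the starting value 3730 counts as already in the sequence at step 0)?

3730 = (14,9,2)_16 → 14² + 9² + 2² = 281
281 = (1,1,9)_16 → 1² + 1² + 9² = 83
83 = (5,3)_16 → 5² + 3² = 34
34 = (2,2)_16 → 2² + 2² = 8
8 = (8)_16 → 8² = 64
64 = (4,0)_16 → 4² + 0² = 16
16 = (1,0)_16 → 1² + 0² = 1  — reached 1.
That took 7 steps.

7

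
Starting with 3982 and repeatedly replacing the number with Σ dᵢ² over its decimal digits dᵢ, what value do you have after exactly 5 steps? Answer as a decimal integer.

3982 → 3² + 9² + 8² + 2² = 158
158 → 1² + 5² + 8² = 90
90 → 9² + 0² = 81
81 → 8² + 1² = 65
65 → 6² + 5² = 61

61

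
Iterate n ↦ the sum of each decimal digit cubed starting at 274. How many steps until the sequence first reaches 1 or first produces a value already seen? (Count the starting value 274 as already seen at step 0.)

5

274 → 2³ + 7³ + 4³ = 8 + 343 + 64 = 415
415 → 4³ + 1³ + 5³ = 64 + 1 + 125 = 190
190 → 1³ + 9³ + 0³ = 1 + 729 + 0 = 730
730 → 7³ + 3³ + 0³ = 343 + 27 + 0 = 370
370 → 3³ + 7³ + 0³ = 27 + 343 + 0 = 370  — 370 repeats.
That took 5 steps.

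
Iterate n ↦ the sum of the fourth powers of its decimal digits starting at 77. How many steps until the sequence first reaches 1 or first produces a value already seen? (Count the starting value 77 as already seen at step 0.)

13

77 → 4802
4802 → 4368
4368 → 5729
5729 → 9603
9603 → 7938
7938 → 13139
13139 → 6725
6725 → 4338
4338 → 4514
4514 → 1138
1138 → 4179
4179 → 9219
9219 → 13139  — 13139 repeats.
That took 13 steps.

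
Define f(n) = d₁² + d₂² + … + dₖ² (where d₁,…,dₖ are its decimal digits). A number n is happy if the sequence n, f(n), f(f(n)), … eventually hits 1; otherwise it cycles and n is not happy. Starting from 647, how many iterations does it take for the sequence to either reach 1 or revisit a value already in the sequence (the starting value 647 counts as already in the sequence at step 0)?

11

647 → 101
101 → 2
2 → 4
4 → 16
16 → 37
37 → 58
58 → 89
89 → 145
145 → 42
42 → 20
20 → 4  — 4 repeats.
That took 11 steps.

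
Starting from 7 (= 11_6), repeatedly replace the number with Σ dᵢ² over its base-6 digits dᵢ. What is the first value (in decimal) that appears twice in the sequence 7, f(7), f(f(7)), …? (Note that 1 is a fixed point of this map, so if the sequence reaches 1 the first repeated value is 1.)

20

7 = (1,1)_6 → 2
2 = (2)_6 → 4
4 = (4)_6 → 16
16 = (2,4)_6 → 20
20 = (3,2)_6 → 13
13 = (2,1)_6 → 5
5 = (5)_6 → 25
25 = (4,1)_6 → 17
17 = (2,5)_6 → 29
29 = (4,5)_6 → 41
41 = (1,0,5)_6 → 26
26 = (4,2)_6 → 20  — 20 already appeared earlier.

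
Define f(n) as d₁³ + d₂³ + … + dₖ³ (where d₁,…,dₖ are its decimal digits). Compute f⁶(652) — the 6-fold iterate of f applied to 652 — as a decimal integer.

250

652 → 6³ + 5³ + 2³ = 216 + 125 + 8 = 349
349 → 3³ + 4³ + 9³ = 27 + 64 + 729 = 820
820 → 8³ + 2³ + 0³ = 512 + 8 + 0 = 520
520 → 5³ + 2³ + 0³ = 125 + 8 + 0 = 133
133 → 1³ + 3³ + 3³ = 1 + 27 + 27 = 55
55 → 5³ + 5³ = 125 + 125 = 250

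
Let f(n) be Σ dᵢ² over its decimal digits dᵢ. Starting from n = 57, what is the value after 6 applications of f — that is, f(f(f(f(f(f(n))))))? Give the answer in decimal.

89

57 → 74
74 → 65
65 → 61
61 → 37
37 → 58
58 → 89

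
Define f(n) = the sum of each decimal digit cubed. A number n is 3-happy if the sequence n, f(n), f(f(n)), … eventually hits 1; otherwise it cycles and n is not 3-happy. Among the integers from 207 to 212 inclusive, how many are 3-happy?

1

207: 207 → 351 → 153 → 153  (repeats 153)
208: 208 → 520 → 133 → 55 → 250 → 133  (repeats 133)
209: 209 → 737 → 713 → 371 → 371  (repeats 371)
210: 210 → 9 → 729 → 1080 → 513 → 153 → 153  (repeats 153)
211: 211 → 10 → 1  (reaches 1)
212: 212 → 17 → 344 → 155 → 251 → 134 → 92 → 737 → 713 → 371 → 371  (repeats 371)
3-happy: 211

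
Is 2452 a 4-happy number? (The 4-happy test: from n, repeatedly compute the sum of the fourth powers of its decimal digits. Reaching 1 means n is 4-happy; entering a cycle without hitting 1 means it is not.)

not 4-happy

2452 → 2⁴ + 4⁴ + 5⁴ + 2⁴ = 16 + 256 + 625 + 16 = 913
913 → 9⁴ + 1⁴ + 3⁴ = 6561 + 1 + 81 = 6643
6643 → 6⁴ + 6⁴ + 4⁴ + 3⁴ = 1296 + 1296 + 256 + 81 = 2929
2929 → 2⁴ + 9⁴ + 2⁴ + 9⁴ = 16 + 6561 + 16 + 6561 = 13154
13154 → 1⁴ + 3⁴ + 1⁴ + 5⁴ + 4⁴ = 1 + 81 + 1 + 625 + 256 = 964
964 → 9⁴ + 6⁴ + 4⁴ = 6561 + 1296 + 256 = 8113
8113 → 8⁴ + 1⁴ + 1⁴ + 3⁴ = 4096 + 1 + 1 + 81 = 4179
4179 → 4⁴ + 1⁴ + 7⁴ + 9⁴ = 256 + 1 + 2401 + 6561 = 9219
9219 → 9⁴ + 2⁴ + 1⁴ + 9⁴ = 6561 + 16 + 1 + 6561 = 13139
13139 → 1⁴ + 3⁴ + 1⁴ + 3⁴ + 9⁴ = 1 + 81 + 1 + 81 + 6561 = 6725
6725 → 6⁴ + 7⁴ + 2⁴ + 5⁴ = 1296 + 2401 + 16 + 625 = 4338
4338 → 4⁴ + 3⁴ + 3⁴ + 8⁴ = 256 + 81 + 81 + 4096 = 4514
4514 → 4⁴ + 5⁴ + 1⁴ + 4⁴ = 256 + 625 + 1 + 256 = 1138
1138 → 1⁴ + 1⁴ + 3⁴ + 8⁴ = 1 + 1 + 81 + 4096 = 4179  — 4179 already seen; the sequence cycles without reaching 1.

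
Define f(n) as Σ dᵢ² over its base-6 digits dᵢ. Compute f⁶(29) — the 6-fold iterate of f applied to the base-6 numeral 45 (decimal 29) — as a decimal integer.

25

29 = (4,5)_6 → 4² + 5² = 16 + 25 = 41
41 = (1,0,5)_6 → 1² + 0² + 5² = 1 + 0 + 25 = 26
26 = (4,2)_6 → 4² + 2² = 16 + 4 = 20
20 = (3,2)_6 → 3² + 2² = 9 + 4 = 13
13 = (2,1)_6 → 2² + 1² = 4 + 1 = 5
5 = (5)_6 → 5² = 25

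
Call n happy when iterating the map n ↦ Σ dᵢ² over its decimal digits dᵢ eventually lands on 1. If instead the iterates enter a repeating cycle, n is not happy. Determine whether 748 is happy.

happy

748 → 129
129 → 86
86 → 100
100 → 1  — reached 1.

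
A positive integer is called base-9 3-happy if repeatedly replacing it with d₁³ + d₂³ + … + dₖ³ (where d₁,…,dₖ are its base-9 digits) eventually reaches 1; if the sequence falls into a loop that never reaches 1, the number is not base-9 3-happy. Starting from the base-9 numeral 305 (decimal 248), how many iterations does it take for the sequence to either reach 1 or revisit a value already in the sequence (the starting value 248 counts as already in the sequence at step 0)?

12

248 = (3,0,5)_9 → 152
152 = (1,7,8)_9 → 856
856 = (1,1,5,1)_9 → 128
128 = (1,5,2)_9 → 134
134 = (1,5,8)_9 → 638
638 = (7,7,8)_9 → 1198
1198 = (1,5,7,1)_9 → 470
470 = (5,7,2)_9 → 476
476 = (5,7,8)_9 → 980
980 = (1,3,0,8)_9 → 540
540 = (6,6,0)_9 → 432
432 = (5,3,0)_9 → 152  — 152 repeats.
That took 12 steps.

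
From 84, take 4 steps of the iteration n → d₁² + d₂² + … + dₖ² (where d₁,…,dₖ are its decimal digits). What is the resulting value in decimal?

84 → 8² + 4² = 64 + 16 = 80
80 → 8² + 0² = 64 + 0 = 64
64 → 6² + 4² = 36 + 16 = 52
52 → 5² + 2² = 25 + 4 = 29

29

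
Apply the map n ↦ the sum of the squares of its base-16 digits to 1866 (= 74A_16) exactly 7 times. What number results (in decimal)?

208

1866 = (7,4,10)_16 → 7² + 4² + 10² = 49 + 16 + 100 = 165
165 = (10,5)_16 → 10² + 5² = 100 + 25 = 125
125 = (7,13)_16 → 7² + 13² = 49 + 169 = 218
218 = (13,10)_16 → 13² + 10² = 169 + 100 = 269
269 = (1,0,13)_16 → 1² + 0² + 13² = 1 + 0 + 169 = 170
170 = (10,10)_16 → 10² + 10² = 100 + 100 = 200
200 = (12,8)_16 → 12² + 8² = 144 + 64 = 208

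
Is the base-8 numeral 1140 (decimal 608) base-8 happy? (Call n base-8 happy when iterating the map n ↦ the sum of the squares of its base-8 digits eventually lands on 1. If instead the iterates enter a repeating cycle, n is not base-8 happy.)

base-8 happy

608 = (1,1,4,0)_8 → 1² + 1² + 4² + 0² = 1 + 1 + 16 + 0 = 18
18 = (2,2)_8 → 2² + 2² = 4 + 4 = 8
8 = (1,0)_8 → 1² + 0² = 1 + 0 = 1  — reached 1.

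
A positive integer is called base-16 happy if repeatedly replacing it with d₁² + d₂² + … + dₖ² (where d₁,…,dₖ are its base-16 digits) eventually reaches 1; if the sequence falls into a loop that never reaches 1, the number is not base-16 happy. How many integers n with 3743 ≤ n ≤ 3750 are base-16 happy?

3743: 3743 → 502 → 262 → 37 → 29 → 170 → 200 → 208 → 169 → 181 → 146 → 85 → 50 → 13 → 169  — not base-16 happy
3744: 3744 → 296 → 69 → 41 → 85 → 50 → 13 → 169 → 181 → 146 → 85  — not base-16 happy
3745: 3745 → 297 → 86 → 61 → 178 → 125 → 218 → 269 → 170 → 200 → 208 → 169 → 181 → 146 → 85 → 50 → 13 → 169  — not base-16 happy
3746: 3746 → 300 → 149 → 106 → 136 → 128 → 64 → 16 → 1  — base-16 happy
3747: 3747 → 305 → 11 → 121 → 130 → 68 → 32 → 4 → 16 → 1  — base-16 happy
3748: 3748 → 312 → 74 → 116 → 65 → 17 → 2 → 4 → 16 → 1  — base-16 happy
3749: 3749 → 321 → 18 → 5 → 25 → 82 → 29 → 170 → 200 → 208 → 169 → 181 → 146 → 85 → 50 → 13 → 169  — not base-16 happy
3750: 3750 → 332 → 161 → 101 → 61 → 178 → 125 → 218 → 269 → 170 → 200 → 208 → 169 → 181 → 146 → 85 → 50 → 13 → 169  — not base-16 happy
base-16 happy: 3746, 3747, 3748

3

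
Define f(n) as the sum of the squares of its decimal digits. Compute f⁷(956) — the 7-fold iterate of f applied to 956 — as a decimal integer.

89

956 → 9² + 5² + 6² = 142
142 → 1² + 4² + 2² = 21
21 → 2² + 1² = 5
5 → 5² = 25
25 → 2² + 5² = 29
29 → 2² + 9² = 85
85 → 8² + 5² = 89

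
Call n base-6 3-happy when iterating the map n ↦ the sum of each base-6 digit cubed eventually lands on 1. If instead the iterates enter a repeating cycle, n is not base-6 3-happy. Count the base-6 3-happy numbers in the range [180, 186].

180: 180 → 125 → 160 → 136 → 155 → 190 → 190  (repeats 190)
181: 181 → 126 → 54 → 28 → 128 → 62 → 73 → 9 → 28  (repeats 28)
182: 182 → 133 → 92 → 43 → 3 → 27 → 91 → 36 → 1  (reaches 1)
183: 183 → 152 → 73 → 9 → 28 → 128 → 62 → 73  (repeats 73)
184: 184 → 189 → 153 → 92 → 43 → 3 → 27 → 91 → 36 → 1  (reaches 1)
185: 185 → 250 → 190 → 190  (repeats 190)
186: 186 → 126 → 54 → 28 → 128 → 62 → 73 → 9 → 28  (repeats 28)
base-6 3-happy: 182, 184

2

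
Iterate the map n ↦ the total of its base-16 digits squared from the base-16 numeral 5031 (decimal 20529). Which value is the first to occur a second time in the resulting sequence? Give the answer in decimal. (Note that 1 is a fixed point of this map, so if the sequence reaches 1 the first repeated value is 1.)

20529 = (5,0,3,1)_16 → 5² + 0² + 3² + 1² = 25 + 0 + 9 + 1 = 35
35 = (2,3)_16 → 2² + 3² = 4 + 9 = 13
13 = (13)_16 → 13² = 169
169 = (10,9)_16 → 10² + 9² = 100 + 81 = 181
181 = (11,5)_16 → 11² + 5² = 121 + 25 = 146
146 = (9,2)_16 → 9² + 2² = 81 + 4 = 85
85 = (5,5)_16 → 5² + 5² = 25 + 25 = 50
50 = (3,2)_16 → 3² + 2² = 9 + 4 = 13  — 13 already appeared earlier.

13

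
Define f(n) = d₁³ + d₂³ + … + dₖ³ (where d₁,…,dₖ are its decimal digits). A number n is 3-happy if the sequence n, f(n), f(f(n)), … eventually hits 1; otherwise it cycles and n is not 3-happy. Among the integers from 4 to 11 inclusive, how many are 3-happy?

4: 4 → 64 → 280 → 520 → 133 → 55 → 250 → 133  — not 3-happy
5: 5 → 125 → 134 → 92 → 737 → 713 → 371 → 371  — not 3-happy
6: 6 → 216 → 225 → 141 → 66 → 432 → 99 → 1458 → 702 → 351 → 153 → 153  — not 3-happy
7: 7 → 343 → 118 → 514 → 190 → 730 → 370 → 370  — not 3-happy
8: 8 → 512 → 134 → 92 → 737 → 713 → 371 → 371  — not 3-happy
9: 9 → 729 → 1080 → 513 → 153 → 153  — not 3-happy
10: 10 → 1  — 3-happy
11: 11 → 2 → 8 → 512 → 134 → 92 → 737 → 713 → 371 → 371  — not 3-happy
3-happy: 10

1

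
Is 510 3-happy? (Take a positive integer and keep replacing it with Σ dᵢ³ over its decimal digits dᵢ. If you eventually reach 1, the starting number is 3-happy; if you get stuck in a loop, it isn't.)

510 → 126
126 → 225
225 → 141
141 → 66
66 → 432
432 → 99
99 → 1458
1458 → 702
702 → 351
351 → 153
153 → 153  — 153 already seen; the sequence cycles without reaching 1.

not 3-happy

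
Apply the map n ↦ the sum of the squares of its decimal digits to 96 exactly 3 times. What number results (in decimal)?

96 → 9² + 6² = 81 + 36 = 117
117 → 1² + 1² + 7² = 1 + 1 + 49 = 51
51 → 5² + 1² = 25 + 1 = 26

26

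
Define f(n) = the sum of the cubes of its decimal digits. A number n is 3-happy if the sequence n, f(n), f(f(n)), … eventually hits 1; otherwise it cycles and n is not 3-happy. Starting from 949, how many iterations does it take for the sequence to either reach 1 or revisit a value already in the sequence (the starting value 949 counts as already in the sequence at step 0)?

949 → 9³ + 4³ + 9³ = 729 + 64 + 729 = 1522
1522 → 1³ + 5³ + 2³ + 2³ = 1 + 125 + 8 + 8 = 142
142 → 1³ + 4³ + 2³ = 1 + 64 + 8 = 73
73 → 7³ + 3³ = 343 + 27 = 370
370 → 3³ + 7³ + 0³ = 27 + 343 + 0 = 370  — 370 repeats.
That took 5 steps.

5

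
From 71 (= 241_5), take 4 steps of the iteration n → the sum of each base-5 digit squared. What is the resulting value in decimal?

71 = (2,4,1)_5 → 2² + 4² + 1² = 21
21 = (4,1)_5 → 4² + 1² = 17
17 = (3,2)_5 → 3² + 2² = 13
13 = (2,3)_5 → 2² + 3² = 13

13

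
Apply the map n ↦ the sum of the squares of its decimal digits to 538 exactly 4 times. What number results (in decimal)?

538 → 5² + 3² + 8² = 25 + 9 + 64 = 98
98 → 9² + 8² = 81 + 64 = 145
145 → 1² + 4² + 5² = 1 + 16 + 25 = 42
42 → 4² + 2² = 16 + 4 = 20

20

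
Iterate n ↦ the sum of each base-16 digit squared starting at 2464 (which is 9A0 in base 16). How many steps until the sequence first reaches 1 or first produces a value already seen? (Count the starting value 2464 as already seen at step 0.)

7

2464 = (9,10,0)_16 → 181
181 = (11,5)_16 → 146
146 = (9,2)_16 → 85
85 = (5,5)_16 → 50
50 = (3,2)_16 → 13
13 = (13)_16 → 169
169 = (10,9)_16 → 181  — 181 repeats.
That took 7 steps.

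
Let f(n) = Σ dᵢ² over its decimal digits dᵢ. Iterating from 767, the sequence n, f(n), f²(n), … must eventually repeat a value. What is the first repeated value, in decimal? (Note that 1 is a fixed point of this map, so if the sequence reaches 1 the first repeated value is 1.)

16

767 → 7² + 6² + 7² = 134
134 → 1² + 3² + 4² = 26
26 → 2² + 6² = 40
40 → 4² + 0² = 16
16 → 1² + 6² = 37
37 → 3² + 7² = 58
58 → 5² + 8² = 89
89 → 8² + 9² = 145
145 → 1² + 4² + 5² = 42
42 → 4² + 2² = 20
20 → 2² + 0² = 4
4 → 4² = 16  — 16 already appeared earlier.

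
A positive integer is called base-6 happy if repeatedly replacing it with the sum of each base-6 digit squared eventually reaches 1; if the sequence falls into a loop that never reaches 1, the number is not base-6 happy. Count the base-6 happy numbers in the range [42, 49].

2

42: 42 → 2 → 4 → 16 → 20 → 13 → 5 → 25 → 17 → 29 → 41 → 26 → 20  (repeats 20)
43: 43 → 3 → 9 → 10 → 17 → 29 → 41 → 26 → 20 → 13 → 5 → 25 → 17  (repeats 17)
44: 44 → 6 → 1  (reaches 1)
45: 45 → 11 → 26 → 20 → 13 → 5 → 25 → 17 → 29 → 41 → 26  (repeats 26)
46: 46 → 18 → 9 → 10 → 17 → 29 → 41 → 26 → 20 → 13 → 5 → 25 → 17  (repeats 17)
47: 47 → 27 → 25 → 17 → 29 → 41 → 26 → 20 → 13 → 5 → 25  (repeats 25)
48: 48 → 5 → 25 → 17 → 29 → 41 → 26 → 20 → 13 → 5  (repeats 5)
49: 49 → 6 → 1  (reaches 1)
base-6 happy: 44, 49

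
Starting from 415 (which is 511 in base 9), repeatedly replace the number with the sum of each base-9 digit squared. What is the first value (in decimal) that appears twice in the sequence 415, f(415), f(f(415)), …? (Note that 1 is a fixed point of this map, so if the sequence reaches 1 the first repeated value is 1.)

1

415 = (5,1,1)_9 → 5² + 1² + 1² = 27
27 = (3,0)_9 → 3² + 0² = 9
9 = (1,0)_9 → 1² + 0² = 1  — reached the fixed point 1.
1 → 1, so 1 is the first repeated value.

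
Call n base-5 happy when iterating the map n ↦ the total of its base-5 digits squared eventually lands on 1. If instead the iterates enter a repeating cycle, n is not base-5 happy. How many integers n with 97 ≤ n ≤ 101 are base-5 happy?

97: 97 → 29 → 17 → 13 → 13  (repeats 13)
98: 98 → 34 → 18 → 18  (repeats 18)
99: 99 → 41 → 11 → 5 → 1  (reaches 1)
100: 100 → 16 → 10 → 4 → 16  (repeats 16)
101: 101 → 17 → 13 → 13  (repeats 13)
base-5 happy: 99

1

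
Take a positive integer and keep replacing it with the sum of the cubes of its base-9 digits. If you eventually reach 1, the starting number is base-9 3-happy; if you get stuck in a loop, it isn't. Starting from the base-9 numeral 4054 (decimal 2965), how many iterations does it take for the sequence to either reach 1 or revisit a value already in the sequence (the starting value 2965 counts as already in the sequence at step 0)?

2965 = (4,0,5,4)_9 → 4³ + 0³ + 5³ + 4³ = 253
253 = (3,1,1)_9 → 3³ + 1³ + 1³ = 29
29 = (3,2)_9 → 3³ + 2³ = 35
35 = (3,8)_9 → 3³ + 8³ = 539
539 = (6,5,8)_9 → 6³ + 5³ + 8³ = 853
853 = (1,1,4,7)_9 → 1³ + 1³ + 4³ + 7³ = 409
409 = (5,0,4)_9 → 5³ + 0³ + 4³ = 189
189 = (2,3,0)_9 → 2³ + 3³ + 0³ = 35  — 35 repeats.
That took 8 steps.

8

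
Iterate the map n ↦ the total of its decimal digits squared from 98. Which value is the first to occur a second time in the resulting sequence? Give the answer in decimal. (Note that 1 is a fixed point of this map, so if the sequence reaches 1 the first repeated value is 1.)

98 → 145
145 → 42
42 → 20
20 → 4
4 → 16
16 → 37
37 → 58
58 → 89
89 → 145  — 145 already appeared earlier.

145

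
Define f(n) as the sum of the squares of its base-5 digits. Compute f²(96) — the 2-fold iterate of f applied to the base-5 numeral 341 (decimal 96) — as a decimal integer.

96 = (3,4,1)_5 → 3² + 4² + 1² = 26
26 = (1,0,1)_5 → 1² + 0² + 1² = 2

2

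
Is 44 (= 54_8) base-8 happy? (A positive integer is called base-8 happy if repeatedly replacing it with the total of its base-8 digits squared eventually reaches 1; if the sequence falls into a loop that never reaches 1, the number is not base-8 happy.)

44 = (5,4)_8 → 5² + 4² = 41
41 = (5,1)_8 → 5² + 1² = 26
26 = (3,2)_8 → 3² + 2² = 13
13 = (1,5)_8 → 1² + 5² = 26  — 26 already seen; the sequence cycles without reaching 1.

not base-8 happy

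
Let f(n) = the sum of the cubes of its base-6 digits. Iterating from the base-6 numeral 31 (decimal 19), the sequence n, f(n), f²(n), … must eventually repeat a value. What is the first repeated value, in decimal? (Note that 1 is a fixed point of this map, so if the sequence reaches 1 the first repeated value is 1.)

19 = (3,1)_6 → 3³ + 1³ = 27 + 1 = 28
28 = (4,4)_6 → 4³ + 4³ = 64 + 64 = 128
128 = (3,3,2)_6 → 3³ + 3³ + 2³ = 27 + 27 + 8 = 62
62 = (1,4,2)_6 → 1³ + 4³ + 2³ = 1 + 64 + 8 = 73
73 = (2,0,1)_6 → 2³ + 0³ + 1³ = 8 + 0 + 1 = 9
9 = (1,3)_6 → 1³ + 3³ = 1 + 27 = 28  — 28 already appeared earlier.

28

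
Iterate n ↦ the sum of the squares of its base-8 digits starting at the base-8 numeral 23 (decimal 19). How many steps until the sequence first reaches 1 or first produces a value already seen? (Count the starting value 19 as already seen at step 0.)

3

19 = (2,3)_8 → 2² + 3² = 13
13 = (1,5)_8 → 1² + 5² = 26
26 = (3,2)_8 → 3² + 2² = 13  — 13 repeats.
That took 3 steps.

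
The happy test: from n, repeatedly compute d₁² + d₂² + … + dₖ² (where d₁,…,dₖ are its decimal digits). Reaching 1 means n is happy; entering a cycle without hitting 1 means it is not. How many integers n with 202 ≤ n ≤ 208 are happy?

202: 202 → 8 → 64 → 52 → 29 → 85 → 89 → 145 → 42 → 20 → 4 → 16 → 37 → 58 → 89  (repeats 89)
203: 203 → 13 → 10 → 1  (reaches 1)
204: 204 → 20 → 4 → 16 → 37 → 58 → 89 → 145 → 42 → 20  (repeats 20)
205: 205 → 29 → 85 → 89 → 145 → 42 → 20 → 4 → 16 → 37 → 58 → 89  (repeats 89)
206: 206 → 40 → 16 → 37 → 58 → 89 → 145 → 42 → 20 → 4 → 16  (repeats 16)
207: 207 → 53 → 34 → 25 → 29 → 85 → 89 → 145 → 42 → 20 → 4 → 16 → 37 → 58 → 89  (repeats 89)
208: 208 → 68 → 100 → 1  (reaches 1)
happy: 203, 208

2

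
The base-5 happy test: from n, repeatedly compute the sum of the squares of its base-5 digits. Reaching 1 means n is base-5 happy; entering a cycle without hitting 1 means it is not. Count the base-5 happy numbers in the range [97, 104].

97: 97 → 29 → 17 → 13 → 13  (repeats 13)
98: 98 → 34 → 18 → 18  (repeats 18)
99: 99 → 41 → 11 → 5 → 1  (reaches 1)
100: 100 → 16 → 10 → 4 → 16  (repeats 16)
101: 101 → 17 → 13 → 13  (repeats 13)
102: 102 → 20 → 16 → 10 → 4 → 16  (repeats 16)
103: 103 → 25 → 1  (reaches 1)
104: 104 → 32 → 6 → 2 → 4 → 16 → 10 → 4  (repeats 4)
base-5 happy: 99, 103

2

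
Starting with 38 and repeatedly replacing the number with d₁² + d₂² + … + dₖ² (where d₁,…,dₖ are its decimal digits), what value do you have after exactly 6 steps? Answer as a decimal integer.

20

38 → 3² + 8² = 9 + 64 = 73
73 → 7² + 3² = 49 + 9 = 58
58 → 5² + 8² = 25 + 64 = 89
89 → 8² + 9² = 64 + 81 = 145
145 → 1² + 4² + 5² = 1 + 16 + 25 = 42
42 → 4² + 2² = 16 + 4 = 20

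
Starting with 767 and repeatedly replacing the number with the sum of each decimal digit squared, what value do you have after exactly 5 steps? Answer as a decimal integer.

767 → 7² + 6² + 7² = 134
134 → 1² + 3² + 4² = 26
26 → 2² + 6² = 40
40 → 4² + 0² = 16
16 → 1² + 6² = 37

37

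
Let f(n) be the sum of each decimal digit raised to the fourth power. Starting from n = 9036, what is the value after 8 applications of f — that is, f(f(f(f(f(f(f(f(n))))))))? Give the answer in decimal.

9219

9036 → 9⁴ + 0⁴ + 3⁴ + 6⁴ = 6561 + 0 + 81 + 1296 = 7938
7938 → 7⁴ + 9⁴ + 3⁴ + 8⁴ = 2401 + 6561 + 81 + 4096 = 13139
13139 → 1⁴ + 3⁴ + 1⁴ + 3⁴ + 9⁴ = 1 + 81 + 1 + 81 + 6561 = 6725
6725 → 6⁴ + 7⁴ + 2⁴ + 5⁴ = 1296 + 2401 + 16 + 625 = 4338
4338 → 4⁴ + 3⁴ + 3⁴ + 8⁴ = 256 + 81 + 81 + 4096 = 4514
4514 → 4⁴ + 5⁴ + 1⁴ + 4⁴ = 256 + 625 + 1 + 256 = 1138
1138 → 1⁴ + 1⁴ + 3⁴ + 8⁴ = 1 + 1 + 81 + 4096 = 4179
4179 → 4⁴ + 1⁴ + 7⁴ + 9⁴ = 256 + 1 + 2401 + 6561 = 9219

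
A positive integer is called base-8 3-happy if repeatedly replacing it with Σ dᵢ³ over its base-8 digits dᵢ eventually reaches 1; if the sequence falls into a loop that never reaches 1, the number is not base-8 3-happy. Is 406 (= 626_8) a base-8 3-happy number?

406 = (6,2,6)_8 → 6³ + 2³ + 6³ = 440
440 = (6,7,0)_8 → 6³ + 7³ + 0³ = 559
559 = (1,0,5,7)_8 → 1³ + 0³ + 5³ + 7³ = 469
469 = (7,2,5)_8 → 7³ + 2³ + 5³ = 476
476 = (7,3,4)_8 → 7³ + 3³ + 4³ = 434
434 = (6,6,2)_8 → 6³ + 6³ + 2³ = 440  — 440 already seen; the sequence cycles without reaching 1.

not base-8 3-happy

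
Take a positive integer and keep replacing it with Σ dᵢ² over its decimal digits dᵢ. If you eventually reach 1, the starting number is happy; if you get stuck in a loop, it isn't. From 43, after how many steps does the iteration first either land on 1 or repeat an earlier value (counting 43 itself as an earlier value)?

12

43 → 4² + 3² = 25
25 → 2² + 5² = 29
29 → 2² + 9² = 85
85 → 8² + 5² = 89
89 → 8² + 9² = 145
145 → 1² + 4² + 5² = 42
42 → 4² + 2² = 20
20 → 2² + 0² = 4
4 → 4² = 16
16 → 1² + 6² = 37
37 → 3² + 7² = 58
58 → 5² + 8² = 89  — 89 repeats.
That took 12 steps.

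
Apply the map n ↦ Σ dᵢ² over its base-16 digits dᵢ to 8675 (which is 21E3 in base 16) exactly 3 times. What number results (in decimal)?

8675 = (2,1,14,3)_16 → 210
210 = (13,2)_16 → 173
173 = (10,13)_16 → 269

269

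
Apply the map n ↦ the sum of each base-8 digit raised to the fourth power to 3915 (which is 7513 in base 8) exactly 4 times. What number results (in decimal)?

882

3915 = (7,5,1,3)_8 → 7⁴ + 5⁴ + 1⁴ + 3⁴ = 3108
3108 = (6,0,4,4)_8 → 6⁴ + 0⁴ + 4⁴ + 4⁴ = 1808
1808 = (3,4,2,0)_8 → 3⁴ + 4⁴ + 2⁴ + 0⁴ = 353
353 = (5,4,1)_8 → 5⁴ + 4⁴ + 1⁴ = 882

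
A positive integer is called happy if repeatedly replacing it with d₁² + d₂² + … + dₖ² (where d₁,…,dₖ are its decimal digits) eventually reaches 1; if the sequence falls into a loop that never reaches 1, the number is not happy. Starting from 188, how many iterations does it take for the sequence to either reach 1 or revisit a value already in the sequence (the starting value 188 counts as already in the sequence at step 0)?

188 → 129
129 → 86
86 → 100
100 → 1  — reached 1.
That took 4 steps.

4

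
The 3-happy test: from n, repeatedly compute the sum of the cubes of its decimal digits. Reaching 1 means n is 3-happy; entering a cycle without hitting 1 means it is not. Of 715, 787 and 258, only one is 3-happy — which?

787

715: 715 → 469 → 1009 → 730 → 370 → 370  — repeats 370 (not 3-happy)
787: 787 → 1198 → 1243 → 100 → 1  — reaches 1 (3-happy)
258: 258 → 645 → 405 → 189 → 1242 → 81 → 513 → 153 → 153  — repeats 153 (not 3-happy)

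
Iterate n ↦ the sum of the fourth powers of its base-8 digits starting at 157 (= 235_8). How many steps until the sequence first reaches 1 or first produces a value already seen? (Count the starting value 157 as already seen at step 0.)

157 = (2,3,5)_8 → 2⁴ + 3⁴ + 5⁴ = 16 + 81 + 625 = 722
722 = (1,3,2,2)_8 → 1⁴ + 3⁴ + 2⁴ + 2⁴ = 1 + 81 + 16 + 16 = 114
114 = (1,6,2)_8 → 1⁴ + 6⁴ + 2⁴ = 1 + 1296 + 16 = 1313
1313 = (2,4,4,1)_8 → 2⁴ + 4⁴ + 4⁴ + 1⁴ = 16 + 256 + 256 + 1 = 529
529 = (1,0,2,1)_8 → 1⁴ + 0⁴ + 2⁴ + 1⁴ = 1 + 0 + 16 + 1 = 18
18 = (2,2)_8 → 2⁴ + 2⁴ = 16 + 16 = 32
32 = (4,0)_8 → 4⁴ + 0⁴ = 256 + 0 = 256
256 = (4,0,0)_8 → 4⁴ + 0⁴ + 0⁴ = 256 + 0 + 0 = 256  — 256 repeats.
That took 8 steps.

8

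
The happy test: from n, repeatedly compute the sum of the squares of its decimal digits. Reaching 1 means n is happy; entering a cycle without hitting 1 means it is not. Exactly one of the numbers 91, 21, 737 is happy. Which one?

91: 91 → 82 → 68 → 100 → 1  — reaches 1 (happy)
21: 21 → 5 → 25 → 29 → 85 → 89 → 145 → 42 → 20 → 4 → 16 → 37 → 58 → 89  — repeats 89 (not happy)
737: 737 → 107 → 50 → 25 → 29 → 85 → 89 → 145 → 42 → 20 → 4 → 16 → 37 → 58 → 89  — repeats 89 (not happy)

91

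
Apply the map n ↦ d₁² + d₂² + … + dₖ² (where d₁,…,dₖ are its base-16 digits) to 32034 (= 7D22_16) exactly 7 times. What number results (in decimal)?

85

32034 = (7,13,2,2)_16 → 7² + 13² + 2² + 2² = 49 + 169 + 4 + 4 = 226
226 = (14,2)_16 → 14² + 2² = 196 + 4 = 200
200 = (12,8)_16 → 12² + 8² = 144 + 64 = 208
208 = (13,0)_16 → 13² + 0² = 169 + 0 = 169
169 = (10,9)_16 → 10² + 9² = 100 + 81 = 181
181 = (11,5)_16 → 11² + 5² = 121 + 25 = 146
146 = (9,2)_16 → 9² + 2² = 81 + 4 = 85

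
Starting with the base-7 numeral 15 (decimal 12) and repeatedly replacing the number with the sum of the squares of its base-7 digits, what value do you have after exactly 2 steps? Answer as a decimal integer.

12 = (1,5)_7 → 1² + 5² = 26
26 = (3,5)_7 → 3² + 5² = 34

34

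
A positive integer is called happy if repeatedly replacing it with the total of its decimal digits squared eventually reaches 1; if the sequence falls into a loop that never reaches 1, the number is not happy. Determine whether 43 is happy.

43 → 25
25 → 29
29 → 85
85 → 89
89 → 145
145 → 42
42 → 20
20 → 4
4 → 16
16 → 37
37 → 58
58 → 89  — 89 already seen; the sequence cycles without reaching 1.

not happy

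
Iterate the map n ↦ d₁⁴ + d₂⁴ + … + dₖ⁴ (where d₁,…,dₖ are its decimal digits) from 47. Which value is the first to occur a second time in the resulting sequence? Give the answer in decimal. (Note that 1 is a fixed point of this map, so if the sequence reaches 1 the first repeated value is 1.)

47 → 4⁴ + 7⁴ = 256 + 2401 = 2657
2657 → 2⁴ + 6⁴ + 5⁴ + 7⁴ = 16 + 1296 + 625 + 2401 = 4338
4338 → 4⁴ + 3⁴ + 3⁴ + 8⁴ = 256 + 81 + 81 + 4096 = 4514
4514 → 4⁴ + 5⁴ + 1⁴ + 4⁴ = 256 + 625 + 1 + 256 = 1138
1138 → 1⁴ + 1⁴ + 3⁴ + 8⁴ = 1 + 1 + 81 + 4096 = 4179
4179 → 4⁴ + 1⁴ + 7⁴ + 9⁴ = 256 + 1 + 2401 + 6561 = 9219
9219 → 9⁴ + 2⁴ + 1⁴ + 9⁴ = 6561 + 16 + 1 + 6561 = 13139
13139 → 1⁴ + 3⁴ + 1⁴ + 3⁴ + 9⁴ = 1 + 81 + 1 + 81 + 6561 = 6725
6725 → 6⁴ + 7⁴ + 2⁴ + 5⁴ = 1296 + 2401 + 16 + 625 = 4338  — 4338 already appeared earlier.

4338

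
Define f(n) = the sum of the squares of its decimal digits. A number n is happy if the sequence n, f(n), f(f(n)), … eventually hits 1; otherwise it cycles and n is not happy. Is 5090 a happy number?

5090 → 5² + 0² + 9² + 0² = 106
106 → 1² + 0² + 6² = 37
37 → 3² + 7² = 58
58 → 5² + 8² = 89
89 → 8² + 9² = 145
145 → 1² + 4² + 5² = 42
42 → 4² + 2² = 20
20 → 2² + 0² = 4
4 → 4² = 16
16 → 1² + 6² = 37  — 37 already seen; the sequence cycles without reaching 1.

not happy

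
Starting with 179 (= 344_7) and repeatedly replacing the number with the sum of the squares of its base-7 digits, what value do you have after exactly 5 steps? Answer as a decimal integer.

179 = (3,4,4)_7 → 41
41 = (5,6)_7 → 61
61 = (1,1,5)_7 → 27
27 = (3,6)_7 → 45
45 = (6,3)_7 → 45

45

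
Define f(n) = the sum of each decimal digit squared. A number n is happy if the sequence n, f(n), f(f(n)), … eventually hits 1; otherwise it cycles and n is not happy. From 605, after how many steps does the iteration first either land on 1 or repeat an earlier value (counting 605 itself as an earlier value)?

605 → 6² + 0² + 5² = 36 + 0 + 25 = 61
61 → 6² + 1² = 36 + 1 = 37
37 → 3² + 7² = 9 + 49 = 58
58 → 5² + 8² = 25 + 64 = 89
89 → 8² + 9² = 64 + 81 = 145
145 → 1² + 4² + 5² = 1 + 16 + 25 = 42
42 → 4² + 2² = 16 + 4 = 20
20 → 2² + 0² = 4 + 0 = 4
4 → 4² = 16
16 → 1² + 6² = 1 + 36 = 37  — 37 repeats.
That took 10 steps.

10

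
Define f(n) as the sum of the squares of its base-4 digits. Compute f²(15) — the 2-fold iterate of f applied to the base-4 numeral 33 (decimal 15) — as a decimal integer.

5

15 = (3,3)_4 → 3² + 3² = 18
18 = (1,0,2)_4 → 1² + 0² + 2² = 5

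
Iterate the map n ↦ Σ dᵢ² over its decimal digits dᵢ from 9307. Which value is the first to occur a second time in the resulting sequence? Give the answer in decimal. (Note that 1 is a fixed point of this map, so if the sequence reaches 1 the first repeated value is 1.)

9307 → 9² + 3² + 0² + 7² = 139
139 → 1² + 3² + 9² = 91
91 → 9² + 1² = 82
82 → 8² + 2² = 68
68 → 6² + 8² = 100
100 → 1² + 0² + 0² = 1  — reached the fixed point 1.
1 → 1, so 1 is the first repeated value.

1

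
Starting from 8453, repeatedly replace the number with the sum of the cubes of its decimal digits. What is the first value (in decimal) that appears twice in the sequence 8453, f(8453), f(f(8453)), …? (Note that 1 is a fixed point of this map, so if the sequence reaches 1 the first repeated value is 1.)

8453 → 8³ + 4³ + 5³ + 3³ = 728
728 → 7³ + 2³ + 8³ = 863
863 → 8³ + 6³ + 3³ = 755
755 → 7³ + 5³ + 5³ = 593
593 → 5³ + 9³ + 3³ = 881
881 → 8³ + 8³ + 1³ = 1025
1025 → 1³ + 0³ + 2³ + 5³ = 134
134 → 1³ + 3³ + 4³ = 92
92 → 9³ + 2³ = 737
737 → 7³ + 3³ + 7³ = 713
713 → 7³ + 1³ + 3³ = 371
371 → 3³ + 7³ + 1³ = 371  — 371 already appeared earlier.

371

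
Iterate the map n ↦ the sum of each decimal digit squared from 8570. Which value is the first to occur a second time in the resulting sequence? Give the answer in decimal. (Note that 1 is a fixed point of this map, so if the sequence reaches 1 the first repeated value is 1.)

8570 → 8² + 5² + 7² + 0² = 138
138 → 1² + 3² + 8² = 74
74 → 7² + 4² = 65
65 → 6² + 5² = 61
61 → 6² + 1² = 37
37 → 3² + 7² = 58
58 → 5² + 8² = 89
89 → 8² + 9² = 145
145 → 1² + 4² + 5² = 42
42 → 4² + 2² = 20
20 → 2² + 0² = 4
4 → 4² = 16
16 → 1² + 6² = 37  — 37 already appeared earlier.

37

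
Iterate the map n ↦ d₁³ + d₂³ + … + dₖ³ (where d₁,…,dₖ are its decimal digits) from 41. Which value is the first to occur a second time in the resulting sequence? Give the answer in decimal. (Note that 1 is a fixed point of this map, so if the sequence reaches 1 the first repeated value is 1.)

371

41 → 4³ + 1³ = 64 + 1 = 65
65 → 6³ + 5³ = 216 + 125 = 341
341 → 3³ + 4³ + 1³ = 27 + 64 + 1 = 92
92 → 9³ + 2³ = 729 + 8 = 737
737 → 7³ + 3³ + 7³ = 343 + 27 + 343 = 713
713 → 7³ + 1³ + 3³ = 343 + 1 + 27 = 371
371 → 3³ + 7³ + 1³ = 27 + 343 + 1 = 371  — 371 already appeared earlier.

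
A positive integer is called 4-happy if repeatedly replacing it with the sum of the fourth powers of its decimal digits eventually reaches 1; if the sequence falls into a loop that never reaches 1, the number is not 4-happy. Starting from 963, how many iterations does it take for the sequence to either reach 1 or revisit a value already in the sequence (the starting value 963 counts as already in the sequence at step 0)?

963 → 9⁴ + 6⁴ + 3⁴ = 7938
7938 → 7⁴ + 9⁴ + 3⁴ + 8⁴ = 13139
13139 → 1⁴ + 3⁴ + 1⁴ + 3⁴ + 9⁴ = 6725
6725 → 6⁴ + 7⁴ + 2⁴ + 5⁴ = 4338
4338 → 4⁴ + 3⁴ + 3⁴ + 8⁴ = 4514
4514 → 4⁴ + 5⁴ + 1⁴ + 4⁴ = 1138
1138 → 1⁴ + 1⁴ + 3⁴ + 8⁴ = 4179
4179 → 4⁴ + 1⁴ + 7⁴ + 9⁴ = 9219
9219 → 9⁴ + 2⁴ + 1⁴ + 9⁴ = 13139  — 13139 repeats.
That took 9 steps.

9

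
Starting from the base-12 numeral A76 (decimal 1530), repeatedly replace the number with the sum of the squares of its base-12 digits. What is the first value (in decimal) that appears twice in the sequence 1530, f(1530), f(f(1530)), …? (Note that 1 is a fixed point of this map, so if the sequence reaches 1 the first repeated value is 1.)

1530 = (10,7,6)_12 → 10² + 7² + 6² = 100 + 49 + 36 = 185
185 = (1,3,5)_12 → 1² + 3² + 5² = 1 + 9 + 25 = 35
35 = (2,11)_12 → 2² + 11² = 4 + 121 = 125
125 = (10,5)_12 → 10² + 5² = 100 + 25 = 125  — 125 already appeared earlier.

125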